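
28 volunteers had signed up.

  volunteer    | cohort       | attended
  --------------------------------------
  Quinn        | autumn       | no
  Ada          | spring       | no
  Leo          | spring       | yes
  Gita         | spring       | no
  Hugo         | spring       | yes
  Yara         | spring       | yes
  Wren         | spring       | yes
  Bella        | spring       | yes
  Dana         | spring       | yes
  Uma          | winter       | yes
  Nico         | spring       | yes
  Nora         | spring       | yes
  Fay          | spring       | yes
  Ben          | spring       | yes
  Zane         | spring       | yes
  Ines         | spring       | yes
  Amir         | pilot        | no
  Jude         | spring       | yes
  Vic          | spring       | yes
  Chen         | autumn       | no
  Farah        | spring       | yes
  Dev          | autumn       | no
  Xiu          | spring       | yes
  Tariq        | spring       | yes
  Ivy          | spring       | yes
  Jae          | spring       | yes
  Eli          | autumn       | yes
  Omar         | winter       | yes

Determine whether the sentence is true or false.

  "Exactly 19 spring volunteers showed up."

Truth condition: |A ∩ B| = 19.
|A| = 21, |A ∩ B| = 19, |A ∖ B| = 2.
|A ∩ B| = 19, so the statement is true.

True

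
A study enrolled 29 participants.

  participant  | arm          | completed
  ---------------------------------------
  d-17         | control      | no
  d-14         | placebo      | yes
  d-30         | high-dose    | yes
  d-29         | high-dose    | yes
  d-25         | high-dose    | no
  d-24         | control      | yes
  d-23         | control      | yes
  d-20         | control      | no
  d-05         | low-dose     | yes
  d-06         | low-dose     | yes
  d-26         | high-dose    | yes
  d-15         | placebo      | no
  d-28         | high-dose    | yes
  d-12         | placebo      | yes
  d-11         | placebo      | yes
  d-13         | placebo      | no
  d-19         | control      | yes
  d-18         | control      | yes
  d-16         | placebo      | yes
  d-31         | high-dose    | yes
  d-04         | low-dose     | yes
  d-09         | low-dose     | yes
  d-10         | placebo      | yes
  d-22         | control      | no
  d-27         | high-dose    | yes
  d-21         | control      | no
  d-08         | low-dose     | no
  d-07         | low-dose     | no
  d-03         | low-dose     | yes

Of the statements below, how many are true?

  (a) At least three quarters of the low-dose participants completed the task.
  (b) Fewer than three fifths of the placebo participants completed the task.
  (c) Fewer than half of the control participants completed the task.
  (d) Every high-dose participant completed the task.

(a) low-dose: |A| = 7, |A ∩ B| = 5; needs |A ∩ B| / |A| ≥ 3/4 — false.
(b) placebo: |A| = 7, |A ∩ B| = 5; needs |A ∩ B| / |A| < 3/5 — false.
(c) control: |A| = 8, |A ∩ B| = 4; needs |A ∩ B| < |A ∖ B| — false.
(d) high-dose: |A| = 7, |A ∩ B| = 6; needs A ⊆ B, i.e. every element of A is in B (|A ∖ B| = 0) — false.

0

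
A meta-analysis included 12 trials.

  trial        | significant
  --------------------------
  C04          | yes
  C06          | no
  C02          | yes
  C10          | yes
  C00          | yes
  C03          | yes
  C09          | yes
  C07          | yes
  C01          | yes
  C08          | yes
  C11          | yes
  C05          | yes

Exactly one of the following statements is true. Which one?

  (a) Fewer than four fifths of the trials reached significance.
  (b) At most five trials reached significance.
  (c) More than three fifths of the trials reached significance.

|A| = 12, |A ∩ B| = 11, |A ∖ B| = 1.
(a) requires |A ∩ B| / |A| < 4/5: false.
(b) requires |A ∩ B| ≤ 5: false.
(c) requires |A ∩ B| / |A| > 3/5: true.

(c)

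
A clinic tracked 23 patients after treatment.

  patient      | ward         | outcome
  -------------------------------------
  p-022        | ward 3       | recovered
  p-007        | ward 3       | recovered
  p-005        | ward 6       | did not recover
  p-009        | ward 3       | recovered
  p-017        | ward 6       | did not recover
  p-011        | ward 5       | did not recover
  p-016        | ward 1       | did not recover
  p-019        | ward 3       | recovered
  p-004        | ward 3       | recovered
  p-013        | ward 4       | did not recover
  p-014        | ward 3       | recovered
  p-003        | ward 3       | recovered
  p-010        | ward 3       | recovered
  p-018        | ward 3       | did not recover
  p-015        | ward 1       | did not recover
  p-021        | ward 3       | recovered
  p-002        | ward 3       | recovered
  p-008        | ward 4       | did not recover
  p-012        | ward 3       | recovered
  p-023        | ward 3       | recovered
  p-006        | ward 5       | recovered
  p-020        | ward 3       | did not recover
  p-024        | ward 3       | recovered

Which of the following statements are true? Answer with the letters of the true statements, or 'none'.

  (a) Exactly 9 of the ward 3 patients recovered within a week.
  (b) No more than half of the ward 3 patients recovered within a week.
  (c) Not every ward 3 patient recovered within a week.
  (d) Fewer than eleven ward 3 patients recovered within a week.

|A| = 15, |A ∩ B| = 13, |A ∖ B| = 2.
(a) |A ∩ B| = 9: fails.
(b) |A ∩ B| ≤ |A ∖ B|: fails.
(c) A ⊄ B (|A ∖ B| ≥ 1): holds.
(d) |A ∩ B| < 11: fails.

(c)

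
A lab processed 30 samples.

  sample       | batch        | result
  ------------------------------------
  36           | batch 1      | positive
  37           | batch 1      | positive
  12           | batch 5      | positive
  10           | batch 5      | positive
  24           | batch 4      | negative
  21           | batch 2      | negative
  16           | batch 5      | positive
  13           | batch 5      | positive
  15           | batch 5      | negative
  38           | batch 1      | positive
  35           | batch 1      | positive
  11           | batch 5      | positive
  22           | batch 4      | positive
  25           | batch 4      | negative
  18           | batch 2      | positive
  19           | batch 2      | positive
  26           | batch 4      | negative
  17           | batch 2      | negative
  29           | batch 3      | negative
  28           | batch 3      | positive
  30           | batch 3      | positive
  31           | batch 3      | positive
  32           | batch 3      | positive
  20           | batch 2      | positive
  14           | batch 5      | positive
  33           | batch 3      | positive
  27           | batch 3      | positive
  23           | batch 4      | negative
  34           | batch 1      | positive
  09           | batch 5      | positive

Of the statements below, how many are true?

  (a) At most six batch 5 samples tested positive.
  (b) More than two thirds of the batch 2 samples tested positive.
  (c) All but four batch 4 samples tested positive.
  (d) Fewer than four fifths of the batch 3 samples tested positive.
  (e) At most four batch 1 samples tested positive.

(a) batch 5: |A| = 8, |A ∩ B| = 7; needs |A ∩ B| ≤ 6 — false.
(b) batch 2: |A| = 5, |A ∩ B| = 3; needs |A ∩ B| / |A| > 2/3 — false.
(c) batch 4: |A| = 5, |A ∩ B| = 1; needs |A ∖ B| = 4 — true.
(d) batch 3: |A| = 7, |A ∩ B| = 6; needs |A ∩ B| / |A| < 4/5 — false.
(e) batch 1: |A| = 5, |A ∩ B| = 5; needs |A ∩ B| ≤ 4 — false.

1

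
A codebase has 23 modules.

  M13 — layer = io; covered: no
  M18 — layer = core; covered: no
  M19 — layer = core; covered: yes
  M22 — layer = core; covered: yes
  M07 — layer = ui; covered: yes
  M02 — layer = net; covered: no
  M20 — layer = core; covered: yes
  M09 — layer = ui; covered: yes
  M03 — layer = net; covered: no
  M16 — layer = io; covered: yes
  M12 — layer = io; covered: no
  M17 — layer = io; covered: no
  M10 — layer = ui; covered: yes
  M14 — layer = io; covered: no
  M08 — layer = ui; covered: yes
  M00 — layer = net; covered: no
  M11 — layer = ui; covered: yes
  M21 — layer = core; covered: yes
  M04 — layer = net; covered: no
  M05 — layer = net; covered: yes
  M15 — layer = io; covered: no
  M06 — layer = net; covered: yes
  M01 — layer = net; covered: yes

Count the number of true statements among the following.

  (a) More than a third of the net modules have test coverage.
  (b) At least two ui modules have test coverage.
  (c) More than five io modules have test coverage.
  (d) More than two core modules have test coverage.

(a) net: |A| = 7, |A ∩ B| = 3; needs |A ∩ B| / |A| > 1/3 — true.
(b) ui: |A| = 5, |A ∩ B| = 5; needs |A ∩ B| ≥ 2 — true.
(c) io: |A| = 6, |A ∩ B| = 1; needs |A ∩ B| > 5 — false.
(d) core: |A| = 5, |A ∩ B| = 4; needs |A ∩ B| > 2 — true.

3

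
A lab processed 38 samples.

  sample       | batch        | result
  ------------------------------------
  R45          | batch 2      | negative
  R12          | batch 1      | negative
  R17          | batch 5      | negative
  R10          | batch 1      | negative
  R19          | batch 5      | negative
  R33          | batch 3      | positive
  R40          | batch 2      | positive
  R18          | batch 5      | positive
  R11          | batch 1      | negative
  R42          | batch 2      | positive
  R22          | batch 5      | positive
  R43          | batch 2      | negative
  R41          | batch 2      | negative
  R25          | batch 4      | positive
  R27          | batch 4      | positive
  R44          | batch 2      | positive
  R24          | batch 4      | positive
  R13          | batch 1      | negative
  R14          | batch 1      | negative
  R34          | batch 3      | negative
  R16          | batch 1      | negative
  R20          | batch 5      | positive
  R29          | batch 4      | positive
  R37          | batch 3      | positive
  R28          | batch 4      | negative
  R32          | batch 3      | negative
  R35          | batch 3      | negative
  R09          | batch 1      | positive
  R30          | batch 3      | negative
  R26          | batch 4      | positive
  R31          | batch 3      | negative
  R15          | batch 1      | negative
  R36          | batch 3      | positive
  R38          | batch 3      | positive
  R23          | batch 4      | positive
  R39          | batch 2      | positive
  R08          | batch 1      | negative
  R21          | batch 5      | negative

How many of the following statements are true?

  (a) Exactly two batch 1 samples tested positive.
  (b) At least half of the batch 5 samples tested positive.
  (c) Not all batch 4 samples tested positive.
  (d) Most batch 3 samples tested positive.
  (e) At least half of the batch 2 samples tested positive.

(a) batch 1: |A| = 9, |A ∩ B| = 1; needs |A ∩ B| = 2 — false.
(b) batch 5: |A| = 6, |A ∩ B| = 3; needs |A ∩ B| ≥ |A ∖ B| — true.
(c) batch 4: |A| = 7, |A ∩ B| = 6; needs A ⊄ B (|A ∖ B| ≥ 1) — true.
(d) batch 3: |A| = 9, |A ∩ B| = 4; needs |A ∩ B| > |A ∖ B| — false.
(e) batch 2: |A| = 7, |A ∩ B| = 4; needs |A ∩ B| ≥ |A ∖ B| — true.

3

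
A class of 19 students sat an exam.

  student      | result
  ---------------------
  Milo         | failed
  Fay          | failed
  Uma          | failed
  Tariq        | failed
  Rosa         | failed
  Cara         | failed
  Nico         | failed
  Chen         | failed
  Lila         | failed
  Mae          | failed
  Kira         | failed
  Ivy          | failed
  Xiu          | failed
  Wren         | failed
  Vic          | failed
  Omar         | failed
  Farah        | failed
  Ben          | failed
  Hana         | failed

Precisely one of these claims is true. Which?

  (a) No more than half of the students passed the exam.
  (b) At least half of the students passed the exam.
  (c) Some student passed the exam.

|A| = 19, |A ∩ B| = 0, |A ∖ B| = 19.
(a) requires |A ∩ B| ≤ |A ∖ B|: true.
(b) requires |A ∩ B| ≥ |A ∖ B|: false.
(c) requires A ∩ B ≠ ∅ (|A ∩ B| ≥ 1): false.

(a)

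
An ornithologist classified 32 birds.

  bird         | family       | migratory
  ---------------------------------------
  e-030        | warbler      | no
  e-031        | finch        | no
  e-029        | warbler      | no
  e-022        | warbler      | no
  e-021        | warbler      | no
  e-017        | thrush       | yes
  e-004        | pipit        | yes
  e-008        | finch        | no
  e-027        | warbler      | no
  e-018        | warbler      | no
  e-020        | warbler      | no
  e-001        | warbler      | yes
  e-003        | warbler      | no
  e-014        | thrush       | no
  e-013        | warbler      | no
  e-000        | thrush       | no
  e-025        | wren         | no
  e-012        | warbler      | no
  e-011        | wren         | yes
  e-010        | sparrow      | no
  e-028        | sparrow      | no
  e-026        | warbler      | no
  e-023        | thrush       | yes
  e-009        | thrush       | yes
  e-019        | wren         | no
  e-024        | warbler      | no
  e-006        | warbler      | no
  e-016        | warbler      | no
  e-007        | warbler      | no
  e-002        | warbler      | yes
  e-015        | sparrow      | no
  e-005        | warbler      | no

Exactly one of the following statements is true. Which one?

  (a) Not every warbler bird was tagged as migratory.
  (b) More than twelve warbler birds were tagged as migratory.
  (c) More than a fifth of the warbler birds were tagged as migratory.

|A| = 18, |A ∩ B| = 2, |A ∖ B| = 16.
(a) requires A ⊄ B (|A ∖ B| ≥ 1): true.
(b) requires |A ∩ B| > 12: false.
(c) requires |A ∩ B| / |A| > 1/5: false.

(a)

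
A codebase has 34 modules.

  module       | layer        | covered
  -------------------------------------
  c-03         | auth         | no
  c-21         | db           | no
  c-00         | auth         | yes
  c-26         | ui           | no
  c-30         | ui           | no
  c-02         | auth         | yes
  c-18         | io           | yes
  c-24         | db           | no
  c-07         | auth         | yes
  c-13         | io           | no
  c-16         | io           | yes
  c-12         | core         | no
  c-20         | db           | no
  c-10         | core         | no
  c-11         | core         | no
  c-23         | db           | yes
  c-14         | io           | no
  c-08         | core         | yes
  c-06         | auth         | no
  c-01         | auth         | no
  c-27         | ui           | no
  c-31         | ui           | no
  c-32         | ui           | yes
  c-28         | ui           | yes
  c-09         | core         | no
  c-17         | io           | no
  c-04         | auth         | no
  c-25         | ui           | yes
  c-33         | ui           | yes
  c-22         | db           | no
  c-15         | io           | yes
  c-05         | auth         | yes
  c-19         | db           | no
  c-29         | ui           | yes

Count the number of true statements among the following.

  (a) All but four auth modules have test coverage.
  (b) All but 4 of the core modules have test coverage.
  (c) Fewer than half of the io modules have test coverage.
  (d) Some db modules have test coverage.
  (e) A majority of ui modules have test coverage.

(a) auth: |A| = 8, |A ∩ B| = 4; needs |A ∖ B| = 4 — true.
(b) core: |A| = 5, |A ∩ B| = 1; needs |A ∖ B| = 4 — true.
(c) io: |A| = 6, |A ∩ B| = 3; needs |A ∩ B| < |A ∖ B| — false.
(d) db: |A| = 6, |A ∩ B| = 1; needs A ∩ B ≠ ∅ (|A ∩ B| ≥ 1) — true.
(e) ui: |A| = 9, |A ∩ B| = 5; needs |A ∩ B| > |A ∖ B| — true.

4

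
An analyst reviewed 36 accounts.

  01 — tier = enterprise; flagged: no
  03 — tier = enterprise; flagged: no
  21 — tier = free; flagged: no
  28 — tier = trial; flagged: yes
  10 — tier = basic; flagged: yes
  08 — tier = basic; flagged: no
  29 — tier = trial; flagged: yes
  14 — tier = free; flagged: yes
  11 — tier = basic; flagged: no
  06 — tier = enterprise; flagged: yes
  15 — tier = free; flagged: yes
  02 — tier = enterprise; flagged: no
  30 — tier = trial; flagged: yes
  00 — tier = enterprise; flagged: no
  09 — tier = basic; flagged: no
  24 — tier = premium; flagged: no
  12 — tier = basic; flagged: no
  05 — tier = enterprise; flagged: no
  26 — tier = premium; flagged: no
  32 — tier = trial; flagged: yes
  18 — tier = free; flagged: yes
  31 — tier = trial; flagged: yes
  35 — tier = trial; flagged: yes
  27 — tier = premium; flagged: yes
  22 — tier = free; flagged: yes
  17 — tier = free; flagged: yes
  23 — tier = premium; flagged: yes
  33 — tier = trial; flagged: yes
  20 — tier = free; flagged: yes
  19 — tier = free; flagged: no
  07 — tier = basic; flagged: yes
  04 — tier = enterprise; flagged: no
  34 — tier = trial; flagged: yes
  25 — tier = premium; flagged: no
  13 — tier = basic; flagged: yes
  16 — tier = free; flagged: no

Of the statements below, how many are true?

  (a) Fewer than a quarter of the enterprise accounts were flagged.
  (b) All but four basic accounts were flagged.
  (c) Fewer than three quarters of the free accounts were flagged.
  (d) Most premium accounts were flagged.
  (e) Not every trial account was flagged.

3

(a) enterprise: |A| = 7, |A ∩ B| = 1; needs |A ∩ B| / |A| < 1/4 — true.
(b) basic: |A| = 7, |A ∩ B| = 3; needs |A ∖ B| = 4 — true.
(c) free: |A| = 9, |A ∩ B| = 6; needs |A ∩ B| / |A| < 3/4 — true.
(d) premium: |A| = 5, |A ∩ B| = 2; needs |A ∩ B| > |A ∖ B| — false.
(e) trial: |A| = 8, |A ∩ B| = 8; needs A ⊄ B (|A ∖ B| ≥ 1) — false.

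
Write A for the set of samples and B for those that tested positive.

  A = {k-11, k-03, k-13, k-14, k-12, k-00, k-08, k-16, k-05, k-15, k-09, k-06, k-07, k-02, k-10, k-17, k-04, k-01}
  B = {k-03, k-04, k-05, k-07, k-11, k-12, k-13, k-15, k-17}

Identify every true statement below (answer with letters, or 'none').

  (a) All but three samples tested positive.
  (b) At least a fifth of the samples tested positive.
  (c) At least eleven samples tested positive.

(b)

|A| = 18, |A ∩ B| = 9, |A ∖ B| = 9.
(a) |A ∖ B| = 3: fails.
(b) |A ∩ B| / |A| ≥ 1/5: holds.
(c) |A ∩ B| ≥ 11: fails.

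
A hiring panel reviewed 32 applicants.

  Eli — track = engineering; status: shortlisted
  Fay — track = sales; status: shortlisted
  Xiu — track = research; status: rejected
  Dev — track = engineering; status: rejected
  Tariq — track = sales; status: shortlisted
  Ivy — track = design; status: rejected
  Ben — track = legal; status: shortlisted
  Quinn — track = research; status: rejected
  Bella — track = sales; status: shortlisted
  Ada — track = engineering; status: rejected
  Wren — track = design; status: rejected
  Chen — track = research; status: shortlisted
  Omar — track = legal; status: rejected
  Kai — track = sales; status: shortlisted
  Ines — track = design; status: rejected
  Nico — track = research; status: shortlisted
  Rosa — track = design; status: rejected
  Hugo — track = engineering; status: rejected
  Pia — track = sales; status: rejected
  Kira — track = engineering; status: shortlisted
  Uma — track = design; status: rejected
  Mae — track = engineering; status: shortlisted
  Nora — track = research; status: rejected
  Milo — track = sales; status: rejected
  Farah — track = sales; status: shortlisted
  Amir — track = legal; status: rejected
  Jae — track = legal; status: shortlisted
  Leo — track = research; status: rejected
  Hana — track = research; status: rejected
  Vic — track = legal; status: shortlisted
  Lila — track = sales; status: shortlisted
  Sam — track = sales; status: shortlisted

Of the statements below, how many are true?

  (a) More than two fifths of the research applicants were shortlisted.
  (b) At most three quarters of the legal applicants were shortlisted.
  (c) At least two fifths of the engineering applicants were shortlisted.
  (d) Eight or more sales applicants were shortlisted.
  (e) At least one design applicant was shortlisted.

2

(a) research: |A| = 7, |A ∩ B| = 2; needs |A ∩ B| / |A| > 2/5 — false.
(b) legal: |A| = 5, |A ∩ B| = 3; needs |A ∩ B| / |A| ≤ 3/4 — true.
(c) engineering: |A| = 6, |A ∩ B| = 3; needs |A ∩ B| / |A| ≥ 2/5 — true.
(d) sales: |A| = 9, |A ∩ B| = 7; needs |A ∩ B| ≥ 8 — false.
(e) design: |A| = 5, |A ∩ B| = 0; needs A ∩ B ≠ ∅ (|A ∩ B| ≥ 1) — false.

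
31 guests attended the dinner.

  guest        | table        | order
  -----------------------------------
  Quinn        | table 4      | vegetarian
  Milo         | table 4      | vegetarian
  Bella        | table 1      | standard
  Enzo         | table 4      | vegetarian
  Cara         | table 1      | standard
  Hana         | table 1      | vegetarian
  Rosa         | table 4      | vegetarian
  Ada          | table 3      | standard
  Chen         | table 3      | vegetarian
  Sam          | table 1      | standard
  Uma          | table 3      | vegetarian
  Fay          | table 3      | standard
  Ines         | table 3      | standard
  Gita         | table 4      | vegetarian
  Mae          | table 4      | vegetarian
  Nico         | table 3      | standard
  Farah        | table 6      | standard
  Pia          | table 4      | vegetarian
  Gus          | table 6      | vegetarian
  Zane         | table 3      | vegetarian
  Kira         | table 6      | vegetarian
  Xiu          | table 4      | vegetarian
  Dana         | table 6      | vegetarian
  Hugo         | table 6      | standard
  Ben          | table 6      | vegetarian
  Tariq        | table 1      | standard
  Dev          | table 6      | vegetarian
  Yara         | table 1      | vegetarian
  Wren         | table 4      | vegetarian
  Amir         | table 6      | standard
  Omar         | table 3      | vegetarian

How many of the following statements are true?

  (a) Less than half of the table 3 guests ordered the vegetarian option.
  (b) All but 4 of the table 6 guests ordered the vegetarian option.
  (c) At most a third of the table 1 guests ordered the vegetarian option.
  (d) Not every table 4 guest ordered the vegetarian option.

(a) table 3: |A| = 8, |A ∩ B| = 4; needs |A ∩ B| < |A ∖ B| — false.
(b) table 6: |A| = 8, |A ∩ B| = 5; needs |A ∖ B| = 4 — false.
(c) table 1: |A| = 6, |A ∩ B| = 2; needs |A ∩ B| / |A| ≤ 1/3 — true.
(d) table 4: |A| = 9, |A ∩ B| = 9; needs A ⊄ B (|A ∖ B| ≥ 1) — false.

1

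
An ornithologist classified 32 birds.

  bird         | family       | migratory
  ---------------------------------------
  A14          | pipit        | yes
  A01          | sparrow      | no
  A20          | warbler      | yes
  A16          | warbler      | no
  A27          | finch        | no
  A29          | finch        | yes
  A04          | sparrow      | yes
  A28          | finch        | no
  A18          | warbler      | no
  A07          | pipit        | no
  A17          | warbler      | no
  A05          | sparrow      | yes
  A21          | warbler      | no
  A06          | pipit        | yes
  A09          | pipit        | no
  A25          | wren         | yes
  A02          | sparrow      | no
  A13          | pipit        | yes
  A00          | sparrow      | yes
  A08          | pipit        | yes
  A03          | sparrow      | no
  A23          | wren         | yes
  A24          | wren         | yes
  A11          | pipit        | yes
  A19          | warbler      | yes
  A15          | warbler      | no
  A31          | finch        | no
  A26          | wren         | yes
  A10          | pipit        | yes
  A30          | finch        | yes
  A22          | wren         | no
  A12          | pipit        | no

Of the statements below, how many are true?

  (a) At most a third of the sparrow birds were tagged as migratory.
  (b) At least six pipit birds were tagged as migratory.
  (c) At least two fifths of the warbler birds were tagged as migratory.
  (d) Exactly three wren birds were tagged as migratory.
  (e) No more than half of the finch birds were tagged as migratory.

(a) sparrow: |A| = 6, |A ∩ B| = 3; needs |A ∩ B| / |A| ≤ 1/3 — false.
(b) pipit: |A| = 9, |A ∩ B| = 6; needs |A ∩ B| ≥ 6 — true.
(c) warbler: |A| = 7, |A ∩ B| = 2; needs |A ∩ B| / |A| ≥ 2/5 — false.
(d) wren: |A| = 5, |A ∩ B| = 4; needs |A ∩ B| = 3 — false.
(e) finch: |A| = 5, |A ∩ B| = 2; needs |A ∩ B| ≤ |A ∖ B| — true.

2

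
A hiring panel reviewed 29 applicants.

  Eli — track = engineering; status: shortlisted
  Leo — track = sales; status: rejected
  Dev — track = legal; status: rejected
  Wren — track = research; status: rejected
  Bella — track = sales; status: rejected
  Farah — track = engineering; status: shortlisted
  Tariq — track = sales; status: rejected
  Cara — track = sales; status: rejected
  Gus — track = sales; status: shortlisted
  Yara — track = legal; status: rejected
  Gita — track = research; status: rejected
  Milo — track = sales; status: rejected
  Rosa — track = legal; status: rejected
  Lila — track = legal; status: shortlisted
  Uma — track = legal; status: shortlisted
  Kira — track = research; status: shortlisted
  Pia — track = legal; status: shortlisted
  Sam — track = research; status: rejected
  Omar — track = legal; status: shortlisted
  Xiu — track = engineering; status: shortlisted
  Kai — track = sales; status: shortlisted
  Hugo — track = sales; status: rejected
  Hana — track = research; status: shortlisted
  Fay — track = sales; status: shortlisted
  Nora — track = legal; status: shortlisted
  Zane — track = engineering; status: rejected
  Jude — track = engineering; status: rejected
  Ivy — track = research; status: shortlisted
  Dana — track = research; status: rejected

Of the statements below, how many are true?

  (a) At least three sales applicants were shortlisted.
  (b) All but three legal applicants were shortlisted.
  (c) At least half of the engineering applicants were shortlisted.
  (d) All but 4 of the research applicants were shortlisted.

4

(a) sales: |A| = 9, |A ∩ B| = 3; needs |A ∩ B| ≥ 3 — true.
(b) legal: |A| = 8, |A ∩ B| = 5; needs |A ∖ B| = 3 — true.
(c) engineering: |A| = 5, |A ∩ B| = 3; needs |A ∩ B| ≥ |A ∖ B| — true.
(d) research: |A| = 7, |A ∩ B| = 3; needs |A ∖ B| = 4 — true.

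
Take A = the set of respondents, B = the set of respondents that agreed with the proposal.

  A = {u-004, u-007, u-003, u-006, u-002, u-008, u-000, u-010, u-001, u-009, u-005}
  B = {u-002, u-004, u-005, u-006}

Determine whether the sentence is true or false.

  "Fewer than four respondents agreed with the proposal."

Truth condition: |A ∩ B| < 4.
A (the restrictor) = {u-004, u-007, u-003, u-006, u-002, u-008, u-000, u-010, u-001, u-009, u-005}, |A| = 11.
A ∩ B = {u-004, u-006, u-002, u-005}, so |A ∩ B| = 4.
|A ∩ B| = 4, so the statement is false.

False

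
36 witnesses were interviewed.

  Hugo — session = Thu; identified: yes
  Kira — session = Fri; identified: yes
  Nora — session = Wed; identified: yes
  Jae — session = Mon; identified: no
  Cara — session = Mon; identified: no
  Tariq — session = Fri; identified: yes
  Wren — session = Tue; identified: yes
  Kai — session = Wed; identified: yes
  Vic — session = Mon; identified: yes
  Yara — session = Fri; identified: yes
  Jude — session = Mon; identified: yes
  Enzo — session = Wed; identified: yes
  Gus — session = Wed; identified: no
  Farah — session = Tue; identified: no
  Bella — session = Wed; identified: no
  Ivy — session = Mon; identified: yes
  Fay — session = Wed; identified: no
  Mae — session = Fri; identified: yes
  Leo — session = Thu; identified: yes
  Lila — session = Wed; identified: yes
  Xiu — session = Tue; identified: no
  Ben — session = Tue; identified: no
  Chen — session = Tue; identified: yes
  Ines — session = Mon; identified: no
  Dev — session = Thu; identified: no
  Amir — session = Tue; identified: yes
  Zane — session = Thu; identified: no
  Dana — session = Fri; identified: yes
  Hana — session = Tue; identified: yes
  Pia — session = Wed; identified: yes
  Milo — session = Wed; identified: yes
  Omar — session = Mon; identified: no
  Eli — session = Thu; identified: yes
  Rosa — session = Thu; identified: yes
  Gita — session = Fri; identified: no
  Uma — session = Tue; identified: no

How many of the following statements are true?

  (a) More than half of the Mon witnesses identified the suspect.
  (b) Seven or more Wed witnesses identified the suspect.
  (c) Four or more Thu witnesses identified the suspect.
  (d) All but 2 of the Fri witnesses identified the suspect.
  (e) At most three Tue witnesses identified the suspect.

1

(a) Mon: |A| = 7, |A ∩ B| = 3; needs |A ∩ B| > |A ∖ B| — false.
(b) Wed: |A| = 9, |A ∩ B| = 6; needs |A ∩ B| ≥ 7 — false.
(c) Thu: |A| = 6, |A ∩ B| = 4; needs |A ∩ B| ≥ 4 — true.
(d) Fri: |A| = 6, |A ∩ B| = 5; needs |A ∖ B| = 2 — false.
(e) Tue: |A| = 8, |A ∩ B| = 4; needs |A ∩ B| ≤ 3 — false.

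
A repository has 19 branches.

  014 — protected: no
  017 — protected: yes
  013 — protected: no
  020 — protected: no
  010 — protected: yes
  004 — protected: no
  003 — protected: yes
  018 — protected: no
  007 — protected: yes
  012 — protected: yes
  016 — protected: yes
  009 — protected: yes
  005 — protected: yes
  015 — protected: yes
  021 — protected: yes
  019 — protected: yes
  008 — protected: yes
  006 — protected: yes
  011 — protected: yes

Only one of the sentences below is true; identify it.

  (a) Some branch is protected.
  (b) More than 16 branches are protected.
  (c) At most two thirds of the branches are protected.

|A| = 19, |A ∩ B| = 14, |A ∖ B| = 5.
(a) requires A ∩ B ≠ ∅ (|A ∩ B| ≥ 1): true.
(b) requires |A ∩ B| > 16: false.
(c) requires |A ∩ B| / |A| ≤ 2/3: false.

(a)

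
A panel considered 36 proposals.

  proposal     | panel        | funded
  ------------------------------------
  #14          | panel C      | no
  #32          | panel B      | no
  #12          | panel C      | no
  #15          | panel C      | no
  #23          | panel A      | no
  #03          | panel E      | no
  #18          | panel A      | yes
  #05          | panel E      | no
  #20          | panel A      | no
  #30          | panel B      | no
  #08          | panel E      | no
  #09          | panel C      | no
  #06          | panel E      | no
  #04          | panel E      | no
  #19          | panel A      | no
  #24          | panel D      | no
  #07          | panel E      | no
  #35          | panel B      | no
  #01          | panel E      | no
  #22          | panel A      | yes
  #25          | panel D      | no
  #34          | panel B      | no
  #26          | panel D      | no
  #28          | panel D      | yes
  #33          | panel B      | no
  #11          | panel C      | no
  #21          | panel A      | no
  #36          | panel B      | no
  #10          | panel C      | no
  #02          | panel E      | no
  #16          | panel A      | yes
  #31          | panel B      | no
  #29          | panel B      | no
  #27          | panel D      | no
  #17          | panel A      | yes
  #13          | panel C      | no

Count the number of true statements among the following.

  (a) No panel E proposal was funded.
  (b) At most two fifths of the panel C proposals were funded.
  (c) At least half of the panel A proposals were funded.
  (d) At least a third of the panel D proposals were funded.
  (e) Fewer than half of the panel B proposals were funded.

4

(a) panel E: |A| = 8, |A ∩ B| = 0; needs A ∩ B = ∅ (|A ∩ B| = 0) — true.
(b) panel C: |A| = 7, |A ∩ B| = 0; needs |A ∩ B| / |A| ≤ 2/5 — true.
(c) panel A: |A| = 8, |A ∩ B| = 4; needs |A ∩ B| ≥ |A ∖ B| — true.
(d) panel D: |A| = 5, |A ∩ B| = 1; needs |A ∩ B| / |A| ≥ 1/3 — false.
(e) panel B: |A| = 8, |A ∩ B| = 0; needs |A ∩ B| < |A ∖ B| — true.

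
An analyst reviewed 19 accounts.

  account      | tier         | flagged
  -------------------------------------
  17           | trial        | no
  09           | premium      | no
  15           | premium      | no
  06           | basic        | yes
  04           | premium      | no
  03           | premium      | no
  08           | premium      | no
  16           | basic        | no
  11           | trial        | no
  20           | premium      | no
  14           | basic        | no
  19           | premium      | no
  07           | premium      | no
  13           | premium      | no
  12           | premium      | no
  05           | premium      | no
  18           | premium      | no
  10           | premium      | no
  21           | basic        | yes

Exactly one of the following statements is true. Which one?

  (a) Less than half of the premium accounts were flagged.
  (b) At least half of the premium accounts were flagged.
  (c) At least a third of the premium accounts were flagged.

(a)

|A| = 13, |A ∩ B| = 0, |A ∖ B| = 13.
(a) requires |A ∩ B| < |A ∖ B|: true.
(b) requires |A ∩ B| ≥ |A ∖ B|: false.
(c) requires |A ∩ B| / |A| ≥ 1/3: false.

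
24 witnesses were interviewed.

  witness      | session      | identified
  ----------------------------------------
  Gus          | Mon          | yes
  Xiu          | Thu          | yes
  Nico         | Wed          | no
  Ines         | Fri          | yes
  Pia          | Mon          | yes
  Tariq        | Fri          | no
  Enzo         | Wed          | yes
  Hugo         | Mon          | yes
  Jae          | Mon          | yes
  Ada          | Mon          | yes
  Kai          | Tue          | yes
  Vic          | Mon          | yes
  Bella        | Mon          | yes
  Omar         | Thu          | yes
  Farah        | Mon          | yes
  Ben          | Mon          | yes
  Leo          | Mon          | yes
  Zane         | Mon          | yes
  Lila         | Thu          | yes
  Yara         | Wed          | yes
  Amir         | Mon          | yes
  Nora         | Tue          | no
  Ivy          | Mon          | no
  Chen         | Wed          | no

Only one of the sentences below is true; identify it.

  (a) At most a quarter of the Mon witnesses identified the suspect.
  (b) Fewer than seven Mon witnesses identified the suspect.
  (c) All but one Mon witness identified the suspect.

|A| = 13, |A ∩ B| = 12, |A ∖ B| = 1.
(a) requires |A ∩ B| / |A| ≤ 1/4: false.
(b) requires |A ∩ B| < 7: false.
(c) requires |A ∖ B| = 1: true.

(c)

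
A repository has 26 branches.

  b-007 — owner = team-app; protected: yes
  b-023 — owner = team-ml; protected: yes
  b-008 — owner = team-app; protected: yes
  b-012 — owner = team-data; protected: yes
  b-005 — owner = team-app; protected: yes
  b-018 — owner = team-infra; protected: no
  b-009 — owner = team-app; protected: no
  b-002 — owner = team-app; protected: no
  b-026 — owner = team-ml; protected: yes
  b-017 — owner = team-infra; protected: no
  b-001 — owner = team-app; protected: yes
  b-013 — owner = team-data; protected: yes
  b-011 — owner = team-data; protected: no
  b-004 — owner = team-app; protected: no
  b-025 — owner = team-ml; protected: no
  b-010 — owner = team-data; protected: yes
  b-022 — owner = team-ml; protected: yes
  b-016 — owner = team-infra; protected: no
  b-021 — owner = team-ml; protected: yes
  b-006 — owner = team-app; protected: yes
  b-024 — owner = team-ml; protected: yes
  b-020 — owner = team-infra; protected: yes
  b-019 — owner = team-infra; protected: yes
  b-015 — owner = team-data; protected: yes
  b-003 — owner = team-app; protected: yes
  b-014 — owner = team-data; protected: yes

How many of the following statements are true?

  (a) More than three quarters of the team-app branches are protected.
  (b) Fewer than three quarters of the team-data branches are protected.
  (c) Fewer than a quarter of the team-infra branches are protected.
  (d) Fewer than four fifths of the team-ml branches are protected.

(a) team-app: |A| = 9, |A ∩ B| = 6; needs |A ∩ B| / |A| > 3/4 — false.
(b) team-data: |A| = 6, |A ∩ B| = 5; needs |A ∩ B| / |A| < 3/4 — false.
(c) team-infra: |A| = 5, |A ∩ B| = 2; needs |A ∩ B| / |A| < 1/4 — false.
(d) team-ml: |A| = 6, |A ∩ B| = 5; needs |A ∩ B| / |A| < 4/5 — false.

0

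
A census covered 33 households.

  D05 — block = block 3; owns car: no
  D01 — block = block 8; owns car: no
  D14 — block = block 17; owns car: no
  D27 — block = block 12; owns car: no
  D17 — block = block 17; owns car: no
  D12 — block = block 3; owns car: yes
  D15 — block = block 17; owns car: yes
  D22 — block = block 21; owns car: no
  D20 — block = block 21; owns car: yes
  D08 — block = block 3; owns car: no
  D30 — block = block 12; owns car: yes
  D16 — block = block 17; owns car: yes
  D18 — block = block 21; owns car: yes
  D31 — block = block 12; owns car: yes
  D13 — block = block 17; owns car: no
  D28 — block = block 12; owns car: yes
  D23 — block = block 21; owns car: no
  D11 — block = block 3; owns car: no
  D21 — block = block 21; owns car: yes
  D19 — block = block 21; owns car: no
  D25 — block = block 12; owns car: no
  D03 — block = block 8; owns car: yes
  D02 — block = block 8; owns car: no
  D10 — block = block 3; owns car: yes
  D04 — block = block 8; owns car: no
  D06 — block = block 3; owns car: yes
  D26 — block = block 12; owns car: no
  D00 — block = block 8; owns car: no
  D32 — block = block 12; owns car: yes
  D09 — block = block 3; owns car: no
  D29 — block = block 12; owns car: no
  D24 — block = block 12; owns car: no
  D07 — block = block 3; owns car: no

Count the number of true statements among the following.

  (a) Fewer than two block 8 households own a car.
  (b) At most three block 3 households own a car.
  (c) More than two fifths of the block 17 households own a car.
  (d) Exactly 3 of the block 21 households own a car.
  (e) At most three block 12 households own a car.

(a) block 8: |A| = 5, |A ∩ B| = 1; needs |A ∩ B| < 2 — true.
(b) block 3: |A| = 8, |A ∩ B| = 3; needs |A ∩ B| ≤ 3 — true.
(c) block 17: |A| = 5, |A ∩ B| = 2; needs |A ∩ B| / |A| > 2/5 — false.
(d) block 21: |A| = 6, |A ∩ B| = 3; needs |A ∩ B| = 3 — true.
(e) block 12: |A| = 9, |A ∩ B| = 4; needs |A ∩ B| ≤ 3 — false.

3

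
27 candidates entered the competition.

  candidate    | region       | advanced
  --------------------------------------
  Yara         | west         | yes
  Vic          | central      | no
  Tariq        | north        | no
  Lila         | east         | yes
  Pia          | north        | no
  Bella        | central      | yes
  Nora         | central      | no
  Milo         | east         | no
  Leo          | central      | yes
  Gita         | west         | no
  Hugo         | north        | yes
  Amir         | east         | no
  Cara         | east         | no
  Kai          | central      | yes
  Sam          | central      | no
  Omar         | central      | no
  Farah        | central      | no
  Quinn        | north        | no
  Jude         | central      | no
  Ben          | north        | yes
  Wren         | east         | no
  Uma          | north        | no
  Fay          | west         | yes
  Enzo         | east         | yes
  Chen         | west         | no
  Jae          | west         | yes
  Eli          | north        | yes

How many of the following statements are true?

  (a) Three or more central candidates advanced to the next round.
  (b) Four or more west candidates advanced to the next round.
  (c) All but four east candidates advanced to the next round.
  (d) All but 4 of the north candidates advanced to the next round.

3

(a) central: |A| = 9, |A ∩ B| = 3; needs |A ∩ B| ≥ 3 — true.
(b) west: |A| = 5, |A ∩ B| = 3; needs |A ∩ B| ≥ 4 — false.
(c) east: |A| = 6, |A ∩ B| = 2; needs |A ∖ B| = 4 — true.
(d) north: |A| = 7, |A ∩ B| = 3; needs |A ∖ B| = 4 — true.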